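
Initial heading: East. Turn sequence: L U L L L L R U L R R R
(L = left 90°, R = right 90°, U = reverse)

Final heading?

Start: East
  L (left (90° counter-clockwise)) -> North
  U (U-turn (180°)) -> South
  L (left (90° counter-clockwise)) -> East
  L (left (90° counter-clockwise)) -> North
  L (left (90° counter-clockwise)) -> West
  L (left (90° counter-clockwise)) -> South
  R (right (90° clockwise)) -> West
  U (U-turn (180°)) -> East
  L (left (90° counter-clockwise)) -> North
  R (right (90° clockwise)) -> East
  R (right (90° clockwise)) -> South
  R (right (90° clockwise)) -> West
Final: West

Answer: Final heading: West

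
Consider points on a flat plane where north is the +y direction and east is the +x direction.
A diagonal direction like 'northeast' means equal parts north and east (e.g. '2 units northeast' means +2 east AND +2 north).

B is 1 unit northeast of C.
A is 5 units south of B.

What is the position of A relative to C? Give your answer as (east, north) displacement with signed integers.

Place C at the origin (east=0, north=0).
  B is 1 unit northeast of C: delta (east=+1, north=+1); B at (east=1, north=1).
  A is 5 units south of B: delta (east=+0, north=-5); A at (east=1, north=-4).
Therefore A relative to C: (east=1, north=-4).

Answer: A is at (east=1, north=-4) relative to C.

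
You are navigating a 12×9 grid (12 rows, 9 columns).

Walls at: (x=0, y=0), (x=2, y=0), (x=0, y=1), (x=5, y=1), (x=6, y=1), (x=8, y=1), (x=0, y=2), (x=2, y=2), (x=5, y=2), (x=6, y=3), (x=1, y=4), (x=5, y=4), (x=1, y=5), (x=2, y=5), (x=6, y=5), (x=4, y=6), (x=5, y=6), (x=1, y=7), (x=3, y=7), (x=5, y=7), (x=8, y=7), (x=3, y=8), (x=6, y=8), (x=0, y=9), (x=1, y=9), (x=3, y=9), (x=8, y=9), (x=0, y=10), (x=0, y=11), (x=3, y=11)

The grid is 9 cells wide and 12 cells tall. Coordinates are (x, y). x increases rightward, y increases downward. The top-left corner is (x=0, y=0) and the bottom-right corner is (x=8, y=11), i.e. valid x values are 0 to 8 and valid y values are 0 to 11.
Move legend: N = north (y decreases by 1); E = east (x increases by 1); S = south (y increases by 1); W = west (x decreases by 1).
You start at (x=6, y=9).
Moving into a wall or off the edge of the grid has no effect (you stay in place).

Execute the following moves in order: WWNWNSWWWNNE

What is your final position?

Answer: Final position: (x=4, y=7)

Derivation:
Start: (x=6, y=9)
  W (west): (x=6, y=9) -> (x=5, y=9)
  W (west): (x=5, y=9) -> (x=4, y=9)
  N (north): (x=4, y=9) -> (x=4, y=8)
  W (west): blocked, stay at (x=4, y=8)
  N (north): (x=4, y=8) -> (x=4, y=7)
  S (south): (x=4, y=7) -> (x=4, y=8)
  [×3]W (west): blocked, stay at (x=4, y=8)
  N (north): (x=4, y=8) -> (x=4, y=7)
  N (north): blocked, stay at (x=4, y=7)
  E (east): blocked, stay at (x=4, y=7)
Final: (x=4, y=7)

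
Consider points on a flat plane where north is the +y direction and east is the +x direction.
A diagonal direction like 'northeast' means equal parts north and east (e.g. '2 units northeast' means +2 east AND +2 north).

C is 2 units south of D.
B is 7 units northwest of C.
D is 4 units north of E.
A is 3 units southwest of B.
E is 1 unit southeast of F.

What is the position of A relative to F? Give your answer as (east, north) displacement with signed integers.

Answer: A is at (east=-9, north=5) relative to F.

Derivation:
Place F at the origin (east=0, north=0).
  E is 1 unit southeast of F: delta (east=+1, north=-1); E at (east=1, north=-1).
  D is 4 units north of E: delta (east=+0, north=+4); D at (east=1, north=3).
  C is 2 units south of D: delta (east=+0, north=-2); C at (east=1, north=1).
  B is 7 units northwest of C: delta (east=-7, north=+7); B at (east=-6, north=8).
  A is 3 units southwest of B: delta (east=-3, north=-3); A at (east=-9, north=5).
Therefore A relative to F: (east=-9, north=5).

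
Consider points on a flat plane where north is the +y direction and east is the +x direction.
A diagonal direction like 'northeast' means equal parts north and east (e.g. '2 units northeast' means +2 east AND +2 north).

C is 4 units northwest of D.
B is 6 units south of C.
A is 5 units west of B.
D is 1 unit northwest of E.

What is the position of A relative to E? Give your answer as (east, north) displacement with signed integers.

Place E at the origin (east=0, north=0).
  D is 1 unit northwest of E: delta (east=-1, north=+1); D at (east=-1, north=1).
  C is 4 units northwest of D: delta (east=-4, north=+4); C at (east=-5, north=5).
  B is 6 units south of C: delta (east=+0, north=-6); B at (east=-5, north=-1).
  A is 5 units west of B: delta (east=-5, north=+0); A at (east=-10, north=-1).
Therefore A relative to E: (east=-10, north=-1).

Answer: A is at (east=-10, north=-1) relative to E.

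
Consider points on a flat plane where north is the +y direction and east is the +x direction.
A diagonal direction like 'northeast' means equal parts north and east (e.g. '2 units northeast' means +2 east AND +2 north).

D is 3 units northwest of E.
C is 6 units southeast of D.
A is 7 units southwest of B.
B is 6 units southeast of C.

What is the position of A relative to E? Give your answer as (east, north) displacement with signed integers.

Place E at the origin (east=0, north=0).
  D is 3 units northwest of E: delta (east=-3, north=+3); D at (east=-3, north=3).
  C is 6 units southeast of D: delta (east=+6, north=-6); C at (east=3, north=-3).
  B is 6 units southeast of C: delta (east=+6, north=-6); B at (east=9, north=-9).
  A is 7 units southwest of B: delta (east=-7, north=-7); A at (east=2, north=-16).
Therefore A relative to E: (east=2, north=-16).

Answer: A is at (east=2, north=-16) relative to E.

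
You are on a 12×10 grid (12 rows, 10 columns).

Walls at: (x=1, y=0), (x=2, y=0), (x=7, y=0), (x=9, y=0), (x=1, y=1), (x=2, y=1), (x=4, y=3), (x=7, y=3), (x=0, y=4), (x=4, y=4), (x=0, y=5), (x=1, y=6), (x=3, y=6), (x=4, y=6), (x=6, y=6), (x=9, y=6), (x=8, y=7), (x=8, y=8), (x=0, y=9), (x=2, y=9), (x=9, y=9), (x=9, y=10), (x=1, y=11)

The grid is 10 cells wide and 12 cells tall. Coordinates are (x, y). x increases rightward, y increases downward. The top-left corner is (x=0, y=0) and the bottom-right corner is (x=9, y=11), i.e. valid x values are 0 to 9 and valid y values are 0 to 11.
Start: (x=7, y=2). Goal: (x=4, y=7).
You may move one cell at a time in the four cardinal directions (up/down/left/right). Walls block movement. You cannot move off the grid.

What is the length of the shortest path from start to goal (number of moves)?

BFS from (x=7, y=2) until reaching (x=4, y=7):
  Distance 0: (x=7, y=2)
  Distance 1: (x=7, y=1), (x=6, y=2), (x=8, y=2)
  Distance 2: (x=6, y=1), (x=8, y=1), (x=5, y=2), (x=9, y=2), (x=6, y=3), (x=8, y=3)
  Distance 3: (x=6, y=0), (x=8, y=0), (x=5, y=1), (x=9, y=1), (x=4, y=2), (x=5, y=3), (x=9, y=3), (x=6, y=4), (x=8, y=4)
  Distance 4: (x=5, y=0), (x=4, y=1), (x=3, y=2), (x=5, y=4), (x=7, y=4), (x=9, y=4), (x=6, y=5), (x=8, y=5)
  Distance 5: (x=4, y=0), (x=3, y=1), (x=2, y=2), (x=3, y=3), (x=5, y=5), (x=7, y=5), (x=9, y=5), (x=8, y=6)
  Distance 6: (x=3, y=0), (x=1, y=2), (x=2, y=3), (x=3, y=4), (x=4, y=5), (x=5, y=6), (x=7, y=6)
  Distance 7: (x=0, y=2), (x=1, y=3), (x=2, y=4), (x=3, y=5), (x=5, y=7), (x=7, y=7)
  Distance 8: (x=0, y=1), (x=0, y=3), (x=1, y=4), (x=2, y=5), (x=4, y=7), (x=6, y=7), (x=5, y=8), (x=7, y=8)  <- goal reached here
One shortest path (8 moves): (x=7, y=2) -> (x=6, y=2) -> (x=5, y=2) -> (x=5, y=3) -> (x=5, y=4) -> (x=5, y=5) -> (x=5, y=6) -> (x=5, y=7) -> (x=4, y=7)

Answer: Shortest path length: 8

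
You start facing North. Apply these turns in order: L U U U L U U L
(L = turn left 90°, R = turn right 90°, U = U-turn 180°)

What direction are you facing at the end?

Answer: Final heading: West

Derivation:
Start: North
  L (left (90° counter-clockwise)) -> West
  U (U-turn (180°)) -> East
  U (U-turn (180°)) -> West
  U (U-turn (180°)) -> East
  L (left (90° counter-clockwise)) -> North
  U (U-turn (180°)) -> South
  U (U-turn (180°)) -> North
  L (left (90° counter-clockwise)) -> West
Final: West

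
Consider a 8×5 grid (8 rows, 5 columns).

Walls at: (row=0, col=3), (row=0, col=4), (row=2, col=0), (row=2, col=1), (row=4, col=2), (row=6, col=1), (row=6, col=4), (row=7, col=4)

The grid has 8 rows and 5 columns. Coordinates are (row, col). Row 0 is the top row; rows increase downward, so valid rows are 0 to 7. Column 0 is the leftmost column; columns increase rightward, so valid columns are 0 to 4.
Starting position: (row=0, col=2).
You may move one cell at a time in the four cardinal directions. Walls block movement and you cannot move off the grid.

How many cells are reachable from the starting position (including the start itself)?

Answer: Reachable cells: 32

Derivation:
BFS flood-fill from (row=0, col=2):
  Distance 0: (row=0, col=2)
  Distance 1: (row=0, col=1), (row=1, col=2)
  Distance 2: (row=0, col=0), (row=1, col=1), (row=1, col=3), (row=2, col=2)
  Distance 3: (row=1, col=0), (row=1, col=4), (row=2, col=3), (row=3, col=2)
  Distance 4: (row=2, col=4), (row=3, col=1), (row=3, col=3)
  Distance 5: (row=3, col=0), (row=3, col=4), (row=4, col=1), (row=4, col=3)
  Distance 6: (row=4, col=0), (row=4, col=4), (row=5, col=1), (row=5, col=3)
  Distance 7: (row=5, col=0), (row=5, col=2), (row=5, col=4), (row=6, col=3)
  Distance 8: (row=6, col=0), (row=6, col=2), (row=7, col=3)
  Distance 9: (row=7, col=0), (row=7, col=2)
  Distance 10: (row=7, col=1)
Total reachable: 32 (grid has 32 open cells total)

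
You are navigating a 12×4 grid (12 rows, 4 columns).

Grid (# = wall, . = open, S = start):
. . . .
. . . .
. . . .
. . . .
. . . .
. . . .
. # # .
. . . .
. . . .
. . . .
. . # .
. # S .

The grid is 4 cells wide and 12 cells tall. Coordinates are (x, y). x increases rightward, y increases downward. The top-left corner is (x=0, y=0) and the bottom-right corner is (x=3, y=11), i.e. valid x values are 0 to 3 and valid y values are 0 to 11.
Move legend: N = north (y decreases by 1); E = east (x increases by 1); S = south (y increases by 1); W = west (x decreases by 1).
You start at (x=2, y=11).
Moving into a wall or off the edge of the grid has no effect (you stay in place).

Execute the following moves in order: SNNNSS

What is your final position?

Start: (x=2, y=11)
  S (south): blocked, stay at (x=2, y=11)
  [×3]N (north): blocked, stay at (x=2, y=11)
  S (south): blocked, stay at (x=2, y=11)
  S (south): blocked, stay at (x=2, y=11)
Final: (x=2, y=11)

Answer: Final position: (x=2, y=11)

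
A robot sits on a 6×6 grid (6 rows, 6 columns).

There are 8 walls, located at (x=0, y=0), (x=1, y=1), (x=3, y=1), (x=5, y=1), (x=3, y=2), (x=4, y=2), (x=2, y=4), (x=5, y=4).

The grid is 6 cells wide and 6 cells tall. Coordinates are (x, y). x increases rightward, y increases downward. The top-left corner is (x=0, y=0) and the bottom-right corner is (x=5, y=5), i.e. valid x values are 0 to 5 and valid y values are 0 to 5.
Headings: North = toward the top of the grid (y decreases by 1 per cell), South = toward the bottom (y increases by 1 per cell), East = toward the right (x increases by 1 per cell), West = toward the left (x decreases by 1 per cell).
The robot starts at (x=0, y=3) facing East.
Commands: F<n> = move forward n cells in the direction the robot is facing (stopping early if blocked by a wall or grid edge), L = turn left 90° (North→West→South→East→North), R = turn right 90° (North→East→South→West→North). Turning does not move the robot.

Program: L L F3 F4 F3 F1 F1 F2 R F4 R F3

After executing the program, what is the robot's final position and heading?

Start: (x=0, y=3), facing East
  L: turn left, now facing North
  L: turn left, now facing West
  F3: move forward 0/3 (blocked), now at (x=0, y=3)
  F4: move forward 0/4 (blocked), now at (x=0, y=3)
  F3: move forward 0/3 (blocked), now at (x=0, y=3)
  F1: move forward 0/1 (blocked), now at (x=0, y=3)
  F1: move forward 0/1 (blocked), now at (x=0, y=3)
  F2: move forward 0/2 (blocked), now at (x=0, y=3)
  R: turn right, now facing North
  F4: move forward 2/4 (blocked), now at (x=0, y=1)
  R: turn right, now facing East
  F3: move forward 0/3 (blocked), now at (x=0, y=1)
Final: (x=0, y=1), facing East

Answer: Final position: (x=0, y=1), facing East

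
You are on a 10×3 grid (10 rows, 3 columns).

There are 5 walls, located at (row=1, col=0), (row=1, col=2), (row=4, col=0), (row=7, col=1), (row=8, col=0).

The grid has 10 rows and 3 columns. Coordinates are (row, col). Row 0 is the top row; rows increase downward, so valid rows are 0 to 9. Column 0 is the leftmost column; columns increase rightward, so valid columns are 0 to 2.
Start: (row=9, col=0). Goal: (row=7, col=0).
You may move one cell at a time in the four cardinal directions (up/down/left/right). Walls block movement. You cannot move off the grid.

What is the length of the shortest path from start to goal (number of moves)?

BFS from (row=9, col=0) until reaching (row=7, col=0):
  Distance 0: (row=9, col=0)
  Distance 1: (row=9, col=1)
  Distance 2: (row=8, col=1), (row=9, col=2)
  Distance 3: (row=8, col=2)
  Distance 4: (row=7, col=2)
  Distance 5: (row=6, col=2)
  Distance 6: (row=5, col=2), (row=6, col=1)
  Distance 7: (row=4, col=2), (row=5, col=1), (row=6, col=0)
  Distance 8: (row=3, col=2), (row=4, col=1), (row=5, col=0), (row=7, col=0)  <- goal reached here
One shortest path (8 moves): (row=9, col=0) -> (row=9, col=1) -> (row=9, col=2) -> (row=8, col=2) -> (row=7, col=2) -> (row=6, col=2) -> (row=6, col=1) -> (row=6, col=0) -> (row=7, col=0)

Answer: Shortest path length: 8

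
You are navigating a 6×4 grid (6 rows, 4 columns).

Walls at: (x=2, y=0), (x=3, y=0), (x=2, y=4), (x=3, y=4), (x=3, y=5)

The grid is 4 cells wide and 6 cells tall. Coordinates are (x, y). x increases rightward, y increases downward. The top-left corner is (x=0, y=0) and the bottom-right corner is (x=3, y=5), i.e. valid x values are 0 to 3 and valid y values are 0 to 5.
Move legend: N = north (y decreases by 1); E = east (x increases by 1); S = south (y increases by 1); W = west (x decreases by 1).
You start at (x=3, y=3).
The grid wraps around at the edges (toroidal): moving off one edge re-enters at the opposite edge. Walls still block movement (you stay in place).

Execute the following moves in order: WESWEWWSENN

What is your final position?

Start: (x=3, y=3)
  W (west): (x=3, y=3) -> (x=2, y=3)
  E (east): (x=2, y=3) -> (x=3, y=3)
  S (south): blocked, stay at (x=3, y=3)
  W (west): (x=3, y=3) -> (x=2, y=3)
  E (east): (x=2, y=3) -> (x=3, y=3)
  W (west): (x=3, y=3) -> (x=2, y=3)
  W (west): (x=2, y=3) -> (x=1, y=3)
  S (south): (x=1, y=3) -> (x=1, y=4)
  E (east): blocked, stay at (x=1, y=4)
  N (north): (x=1, y=4) -> (x=1, y=3)
  N (north): (x=1, y=3) -> (x=1, y=2)
Final: (x=1, y=2)

Answer: Final position: (x=1, y=2)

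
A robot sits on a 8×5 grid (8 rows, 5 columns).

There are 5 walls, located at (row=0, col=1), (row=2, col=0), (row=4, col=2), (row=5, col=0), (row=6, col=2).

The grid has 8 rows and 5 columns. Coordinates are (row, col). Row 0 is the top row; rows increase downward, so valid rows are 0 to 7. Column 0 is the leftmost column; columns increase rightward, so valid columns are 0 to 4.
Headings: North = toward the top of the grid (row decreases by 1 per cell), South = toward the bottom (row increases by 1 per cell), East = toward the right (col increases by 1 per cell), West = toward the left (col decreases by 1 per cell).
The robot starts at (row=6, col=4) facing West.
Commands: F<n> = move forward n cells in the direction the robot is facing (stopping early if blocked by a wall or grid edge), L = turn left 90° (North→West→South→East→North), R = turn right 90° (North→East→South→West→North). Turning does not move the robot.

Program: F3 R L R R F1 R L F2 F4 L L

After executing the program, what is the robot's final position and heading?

Answer: Final position: (row=6, col=4), facing West

Derivation:
Start: (row=6, col=4), facing West
  F3: move forward 1/3 (blocked), now at (row=6, col=3)
  R: turn right, now facing North
  L: turn left, now facing West
  R: turn right, now facing North
  R: turn right, now facing East
  F1: move forward 1, now at (row=6, col=4)
  R: turn right, now facing South
  L: turn left, now facing East
  F2: move forward 0/2 (blocked), now at (row=6, col=4)
  F4: move forward 0/4 (blocked), now at (row=6, col=4)
  L: turn left, now facing North
  L: turn left, now facing West
Final: (row=6, col=4), facing West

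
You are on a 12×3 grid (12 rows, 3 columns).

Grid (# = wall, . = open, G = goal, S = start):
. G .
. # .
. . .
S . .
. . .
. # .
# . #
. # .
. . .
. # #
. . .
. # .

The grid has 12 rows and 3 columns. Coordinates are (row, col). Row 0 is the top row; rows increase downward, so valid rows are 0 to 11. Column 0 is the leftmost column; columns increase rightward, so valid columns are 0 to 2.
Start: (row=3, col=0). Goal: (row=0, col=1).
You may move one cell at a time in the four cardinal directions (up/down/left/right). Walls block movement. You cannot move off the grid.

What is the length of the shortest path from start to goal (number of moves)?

Answer: Shortest path length: 4

Derivation:
BFS from (row=3, col=0) until reaching (row=0, col=1):
  Distance 0: (row=3, col=0)
  Distance 1: (row=2, col=0), (row=3, col=1), (row=4, col=0)
  Distance 2: (row=1, col=0), (row=2, col=1), (row=3, col=2), (row=4, col=1), (row=5, col=0)
  Distance 3: (row=0, col=0), (row=2, col=2), (row=4, col=2)
  Distance 4: (row=0, col=1), (row=1, col=2), (row=5, col=2)  <- goal reached here
One shortest path (4 moves): (row=3, col=0) -> (row=2, col=0) -> (row=1, col=0) -> (row=0, col=0) -> (row=0, col=1)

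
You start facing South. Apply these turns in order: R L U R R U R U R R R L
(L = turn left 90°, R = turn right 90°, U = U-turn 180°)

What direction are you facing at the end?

Answer: Final heading: East

Derivation:
Start: South
  R (right (90° clockwise)) -> West
  L (left (90° counter-clockwise)) -> South
  U (U-turn (180°)) -> North
  R (right (90° clockwise)) -> East
  R (right (90° clockwise)) -> South
  U (U-turn (180°)) -> North
  R (right (90° clockwise)) -> East
  U (U-turn (180°)) -> West
  R (right (90° clockwise)) -> North
  R (right (90° clockwise)) -> East
  R (right (90° clockwise)) -> South
  L (left (90° counter-clockwise)) -> East
Final: East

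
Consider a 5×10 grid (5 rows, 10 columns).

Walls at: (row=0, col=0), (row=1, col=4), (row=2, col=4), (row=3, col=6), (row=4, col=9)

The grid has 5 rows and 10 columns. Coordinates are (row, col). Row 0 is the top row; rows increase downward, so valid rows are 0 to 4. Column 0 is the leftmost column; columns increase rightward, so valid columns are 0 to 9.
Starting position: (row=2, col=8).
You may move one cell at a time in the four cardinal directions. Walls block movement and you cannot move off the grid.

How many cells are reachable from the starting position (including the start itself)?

BFS flood-fill from (row=2, col=8):
  Distance 0: (row=2, col=8)
  Distance 1: (row=1, col=8), (row=2, col=7), (row=2, col=9), (row=3, col=8)
  Distance 2: (row=0, col=8), (row=1, col=7), (row=1, col=9), (row=2, col=6), (row=3, col=7), (row=3, col=9), (row=4, col=8)
  Distance 3: (row=0, col=7), (row=0, col=9), (row=1, col=6), (row=2, col=5), (row=4, col=7)
  Distance 4: (row=0, col=6), (row=1, col=5), (row=3, col=5), (row=4, col=6)
  Distance 5: (row=0, col=5), (row=3, col=4), (row=4, col=5)
  Distance 6: (row=0, col=4), (row=3, col=3), (row=4, col=4)
  Distance 7: (row=0, col=3), (row=2, col=3), (row=3, col=2), (row=4, col=3)
  Distance 8: (row=0, col=2), (row=1, col=3), (row=2, col=2), (row=3, col=1), (row=4, col=2)
  Distance 9: (row=0, col=1), (row=1, col=2), (row=2, col=1), (row=3, col=0), (row=4, col=1)
  Distance 10: (row=1, col=1), (row=2, col=0), (row=4, col=0)
  Distance 11: (row=1, col=0)
Total reachable: 45 (grid has 45 open cells total)

Answer: Reachable cells: 45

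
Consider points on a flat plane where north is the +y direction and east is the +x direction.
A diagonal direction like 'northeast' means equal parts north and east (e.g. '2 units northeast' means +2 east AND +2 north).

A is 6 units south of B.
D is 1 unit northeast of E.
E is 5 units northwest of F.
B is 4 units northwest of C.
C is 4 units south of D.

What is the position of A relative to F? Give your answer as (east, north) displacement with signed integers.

Place F at the origin (east=0, north=0).
  E is 5 units northwest of F: delta (east=-5, north=+5); E at (east=-5, north=5).
  D is 1 unit northeast of E: delta (east=+1, north=+1); D at (east=-4, north=6).
  C is 4 units south of D: delta (east=+0, north=-4); C at (east=-4, north=2).
  B is 4 units northwest of C: delta (east=-4, north=+4); B at (east=-8, north=6).
  A is 6 units south of B: delta (east=+0, north=-6); A at (east=-8, north=0).
Therefore A relative to F: (east=-8, north=0).

Answer: A is at (east=-8, north=0) relative to F.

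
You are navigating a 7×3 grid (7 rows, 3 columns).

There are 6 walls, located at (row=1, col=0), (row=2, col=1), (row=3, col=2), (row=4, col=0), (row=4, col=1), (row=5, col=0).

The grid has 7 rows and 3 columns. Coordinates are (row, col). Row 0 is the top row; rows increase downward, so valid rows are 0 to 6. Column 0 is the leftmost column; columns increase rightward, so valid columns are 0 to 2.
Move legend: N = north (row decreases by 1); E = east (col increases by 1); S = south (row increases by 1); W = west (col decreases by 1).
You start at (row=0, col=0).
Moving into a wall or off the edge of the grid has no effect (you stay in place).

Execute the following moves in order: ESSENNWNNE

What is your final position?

Start: (row=0, col=0)
  E (east): (row=0, col=0) -> (row=0, col=1)
  S (south): (row=0, col=1) -> (row=1, col=1)
  S (south): blocked, stay at (row=1, col=1)
  E (east): (row=1, col=1) -> (row=1, col=2)
  N (north): (row=1, col=2) -> (row=0, col=2)
  N (north): blocked, stay at (row=0, col=2)
  W (west): (row=0, col=2) -> (row=0, col=1)
  N (north): blocked, stay at (row=0, col=1)
  N (north): blocked, stay at (row=0, col=1)
  E (east): (row=0, col=1) -> (row=0, col=2)
Final: (row=0, col=2)

Answer: Final position: (row=0, col=2)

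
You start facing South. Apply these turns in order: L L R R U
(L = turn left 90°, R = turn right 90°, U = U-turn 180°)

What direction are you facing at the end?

Answer: Final heading: North

Derivation:
Start: South
  L (left (90° counter-clockwise)) -> East
  L (left (90° counter-clockwise)) -> North
  R (right (90° clockwise)) -> East
  R (right (90° clockwise)) -> South
  U (U-turn (180°)) -> North
Final: North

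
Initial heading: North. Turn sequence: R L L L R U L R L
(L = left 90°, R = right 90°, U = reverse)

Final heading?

Start: North
  R (right (90° clockwise)) -> East
  L (left (90° counter-clockwise)) -> North
  L (left (90° counter-clockwise)) -> West
  L (left (90° counter-clockwise)) -> South
  R (right (90° clockwise)) -> West
  U (U-turn (180°)) -> East
  L (left (90° counter-clockwise)) -> North
  R (right (90° clockwise)) -> East
  L (left (90° counter-clockwise)) -> North
Final: North

Answer: Final heading: North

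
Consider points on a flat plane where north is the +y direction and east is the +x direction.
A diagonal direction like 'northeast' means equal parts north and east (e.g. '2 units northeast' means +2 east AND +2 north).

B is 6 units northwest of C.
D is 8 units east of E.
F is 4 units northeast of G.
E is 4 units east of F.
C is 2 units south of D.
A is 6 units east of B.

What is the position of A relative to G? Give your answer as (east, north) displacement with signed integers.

Place G at the origin (east=0, north=0).
  F is 4 units northeast of G: delta (east=+4, north=+4); F at (east=4, north=4).
  E is 4 units east of F: delta (east=+4, north=+0); E at (east=8, north=4).
  D is 8 units east of E: delta (east=+8, north=+0); D at (east=16, north=4).
  C is 2 units south of D: delta (east=+0, north=-2); C at (east=16, north=2).
  B is 6 units northwest of C: delta (east=-6, north=+6); B at (east=10, north=8).
  A is 6 units east of B: delta (east=+6, north=+0); A at (east=16, north=8).
Therefore A relative to G: (east=16, north=8).

Answer: A is at (east=16, north=8) relative to G.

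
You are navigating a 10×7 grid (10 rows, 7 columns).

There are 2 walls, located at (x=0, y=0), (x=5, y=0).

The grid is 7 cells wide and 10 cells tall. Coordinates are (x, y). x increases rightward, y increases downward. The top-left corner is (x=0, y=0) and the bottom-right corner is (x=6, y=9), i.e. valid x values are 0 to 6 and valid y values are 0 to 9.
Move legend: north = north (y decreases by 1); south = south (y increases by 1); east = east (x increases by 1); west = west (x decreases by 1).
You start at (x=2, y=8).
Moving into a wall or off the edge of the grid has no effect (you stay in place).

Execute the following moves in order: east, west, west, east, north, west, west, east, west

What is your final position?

Start: (x=2, y=8)
  east (east): (x=2, y=8) -> (x=3, y=8)
  west (west): (x=3, y=8) -> (x=2, y=8)
  west (west): (x=2, y=8) -> (x=1, y=8)
  east (east): (x=1, y=8) -> (x=2, y=8)
  north (north): (x=2, y=8) -> (x=2, y=7)
  west (west): (x=2, y=7) -> (x=1, y=7)
  west (west): (x=1, y=7) -> (x=0, y=7)
  east (east): (x=0, y=7) -> (x=1, y=7)
  west (west): (x=1, y=7) -> (x=0, y=7)
Final: (x=0, y=7)

Answer: Final position: (x=0, y=7)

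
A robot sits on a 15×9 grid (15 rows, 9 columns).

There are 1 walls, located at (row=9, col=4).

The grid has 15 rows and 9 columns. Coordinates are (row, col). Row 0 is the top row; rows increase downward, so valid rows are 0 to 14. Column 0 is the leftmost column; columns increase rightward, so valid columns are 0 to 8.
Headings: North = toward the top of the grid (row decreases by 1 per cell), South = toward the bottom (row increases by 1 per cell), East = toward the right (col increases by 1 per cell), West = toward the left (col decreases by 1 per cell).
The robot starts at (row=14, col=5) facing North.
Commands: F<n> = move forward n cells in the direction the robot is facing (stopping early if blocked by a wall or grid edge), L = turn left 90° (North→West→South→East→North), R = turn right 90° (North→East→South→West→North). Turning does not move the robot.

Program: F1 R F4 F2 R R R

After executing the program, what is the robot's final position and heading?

Answer: Final position: (row=13, col=8), facing North

Derivation:
Start: (row=14, col=5), facing North
  F1: move forward 1, now at (row=13, col=5)
  R: turn right, now facing East
  F4: move forward 3/4 (blocked), now at (row=13, col=8)
  F2: move forward 0/2 (blocked), now at (row=13, col=8)
  R: turn right, now facing South
  R: turn right, now facing West
  R: turn right, now facing North
Final: (row=13, col=8), facing North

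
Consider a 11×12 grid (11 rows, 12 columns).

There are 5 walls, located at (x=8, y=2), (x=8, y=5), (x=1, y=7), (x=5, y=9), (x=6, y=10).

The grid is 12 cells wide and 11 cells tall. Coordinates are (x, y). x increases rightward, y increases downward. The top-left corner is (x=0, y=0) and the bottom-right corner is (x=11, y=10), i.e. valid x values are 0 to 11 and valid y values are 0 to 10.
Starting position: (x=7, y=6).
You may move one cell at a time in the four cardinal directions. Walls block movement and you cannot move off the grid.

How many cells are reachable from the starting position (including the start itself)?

BFS flood-fill from (x=7, y=6):
  Distance 0: (x=7, y=6)
  Distance 1: (x=7, y=5), (x=6, y=6), (x=8, y=6), (x=7, y=7)
  Distance 2: (x=7, y=4), (x=6, y=5), (x=5, y=6), (x=9, y=6), (x=6, y=7), (x=8, y=7), (x=7, y=8)
  Distance 3: (x=7, y=3), (x=6, y=4), (x=8, y=4), (x=5, y=5), (x=9, y=5), (x=4, y=6), (x=10, y=6), (x=5, y=7), (x=9, y=7), (x=6, y=8), (x=8, y=8), (x=7, y=9)
  Distance 4: (x=7, y=2), (x=6, y=3), (x=8, y=3), (x=5, y=4), (x=9, y=4), (x=4, y=5), (x=10, y=5), (x=3, y=6), (x=11, y=6), (x=4, y=7), (x=10, y=7), (x=5, y=8), (x=9, y=8), (x=6, y=9), (x=8, y=9), (x=7, y=10)
  Distance 5: (x=7, y=1), (x=6, y=2), (x=5, y=3), (x=9, y=3), (x=4, y=4), (x=10, y=4), (x=3, y=5), (x=11, y=5), (x=2, y=6), (x=3, y=7), (x=11, y=7), (x=4, y=8), (x=10, y=8), (x=9, y=9), (x=8, y=10)
  Distance 6: (x=7, y=0), (x=6, y=1), (x=8, y=1), (x=5, y=2), (x=9, y=2), (x=4, y=3), (x=10, y=3), (x=3, y=4), (x=11, y=4), (x=2, y=5), (x=1, y=6), (x=2, y=7), (x=3, y=8), (x=11, y=8), (x=4, y=9), (x=10, y=9), (x=9, y=10)
  Distance 7: (x=6, y=0), (x=8, y=0), (x=5, y=1), (x=9, y=1), (x=4, y=2), (x=10, y=2), (x=3, y=3), (x=11, y=3), (x=2, y=4), (x=1, y=5), (x=0, y=6), (x=2, y=8), (x=3, y=9), (x=11, y=9), (x=4, y=10), (x=10, y=10)
  Distance 8: (x=5, y=0), (x=9, y=0), (x=4, y=1), (x=10, y=1), (x=3, y=2), (x=11, y=2), (x=2, y=3), (x=1, y=4), (x=0, y=5), (x=0, y=7), (x=1, y=8), (x=2, y=9), (x=3, y=10), (x=5, y=10), (x=11, y=10)
  Distance 9: (x=4, y=0), (x=10, y=0), (x=3, y=1), (x=11, y=1), (x=2, y=2), (x=1, y=3), (x=0, y=4), (x=0, y=8), (x=1, y=9), (x=2, y=10)
  Distance 10: (x=3, y=0), (x=11, y=0), (x=2, y=1), (x=1, y=2), (x=0, y=3), (x=0, y=9), (x=1, y=10)
  Distance 11: (x=2, y=0), (x=1, y=1), (x=0, y=2), (x=0, y=10)
  Distance 12: (x=1, y=0), (x=0, y=1)
  Distance 13: (x=0, y=0)
Total reachable: 127 (grid has 127 open cells total)

Answer: Reachable cells: 127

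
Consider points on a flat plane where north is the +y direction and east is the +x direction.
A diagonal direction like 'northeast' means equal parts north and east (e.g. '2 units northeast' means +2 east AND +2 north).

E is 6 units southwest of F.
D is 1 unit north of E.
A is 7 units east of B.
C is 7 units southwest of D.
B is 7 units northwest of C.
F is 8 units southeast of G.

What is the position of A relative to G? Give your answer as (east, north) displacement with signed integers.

Answer: A is at (east=-5, north=-13) relative to G.

Derivation:
Place G at the origin (east=0, north=0).
  F is 8 units southeast of G: delta (east=+8, north=-8); F at (east=8, north=-8).
  E is 6 units southwest of F: delta (east=-6, north=-6); E at (east=2, north=-14).
  D is 1 unit north of E: delta (east=+0, north=+1); D at (east=2, north=-13).
  C is 7 units southwest of D: delta (east=-7, north=-7); C at (east=-5, north=-20).
  B is 7 units northwest of C: delta (east=-7, north=+7); B at (east=-12, north=-13).
  A is 7 units east of B: delta (east=+7, north=+0); A at (east=-5, north=-13).
Therefore A relative to G: (east=-5, north=-13).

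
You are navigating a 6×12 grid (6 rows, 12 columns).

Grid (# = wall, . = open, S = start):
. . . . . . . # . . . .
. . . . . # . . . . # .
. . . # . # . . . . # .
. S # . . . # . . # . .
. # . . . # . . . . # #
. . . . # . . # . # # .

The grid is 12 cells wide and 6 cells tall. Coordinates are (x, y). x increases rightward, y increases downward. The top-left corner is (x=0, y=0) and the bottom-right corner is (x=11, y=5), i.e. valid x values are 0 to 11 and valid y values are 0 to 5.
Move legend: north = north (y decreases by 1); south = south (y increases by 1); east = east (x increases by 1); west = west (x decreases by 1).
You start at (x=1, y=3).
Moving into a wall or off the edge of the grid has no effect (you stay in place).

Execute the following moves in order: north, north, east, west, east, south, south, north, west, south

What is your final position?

Answer: Final position: (x=1, y=2)

Derivation:
Start: (x=1, y=3)
  north (north): (x=1, y=3) -> (x=1, y=2)
  north (north): (x=1, y=2) -> (x=1, y=1)
  east (east): (x=1, y=1) -> (x=2, y=1)
  west (west): (x=2, y=1) -> (x=1, y=1)
  east (east): (x=1, y=1) -> (x=2, y=1)
  south (south): (x=2, y=1) -> (x=2, y=2)
  south (south): blocked, stay at (x=2, y=2)
  north (north): (x=2, y=2) -> (x=2, y=1)
  west (west): (x=2, y=1) -> (x=1, y=1)
  south (south): (x=1, y=1) -> (x=1, y=2)
Final: (x=1, y=2)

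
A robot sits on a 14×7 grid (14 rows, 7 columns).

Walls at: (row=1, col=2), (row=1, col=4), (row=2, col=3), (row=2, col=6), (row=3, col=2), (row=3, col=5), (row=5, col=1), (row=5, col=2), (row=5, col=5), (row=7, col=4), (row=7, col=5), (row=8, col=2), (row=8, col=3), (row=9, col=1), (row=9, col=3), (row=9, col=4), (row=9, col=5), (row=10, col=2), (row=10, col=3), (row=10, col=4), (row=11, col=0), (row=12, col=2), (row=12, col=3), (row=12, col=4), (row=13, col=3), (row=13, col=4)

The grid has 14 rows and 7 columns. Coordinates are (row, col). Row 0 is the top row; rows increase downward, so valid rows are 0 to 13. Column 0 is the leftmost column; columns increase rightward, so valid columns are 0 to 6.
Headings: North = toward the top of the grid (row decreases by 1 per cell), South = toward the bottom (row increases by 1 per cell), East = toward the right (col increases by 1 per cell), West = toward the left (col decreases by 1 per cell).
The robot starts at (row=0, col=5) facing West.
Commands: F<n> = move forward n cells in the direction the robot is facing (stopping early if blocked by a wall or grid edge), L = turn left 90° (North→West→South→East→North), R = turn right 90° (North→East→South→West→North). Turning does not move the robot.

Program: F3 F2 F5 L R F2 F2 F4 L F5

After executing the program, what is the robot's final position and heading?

Answer: Final position: (row=5, col=0), facing South

Derivation:
Start: (row=0, col=5), facing West
  F3: move forward 3, now at (row=0, col=2)
  F2: move forward 2, now at (row=0, col=0)
  F5: move forward 0/5 (blocked), now at (row=0, col=0)
  L: turn left, now facing South
  R: turn right, now facing West
  F2: move forward 0/2 (blocked), now at (row=0, col=0)
  F2: move forward 0/2 (blocked), now at (row=0, col=0)
  F4: move forward 0/4 (blocked), now at (row=0, col=0)
  L: turn left, now facing South
  F5: move forward 5, now at (row=5, col=0)
Final: (row=5, col=0), facing South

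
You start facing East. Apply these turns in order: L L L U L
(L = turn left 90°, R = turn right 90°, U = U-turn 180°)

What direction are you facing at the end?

Start: East
  L (left (90° counter-clockwise)) -> North
  L (left (90° counter-clockwise)) -> West
  L (left (90° counter-clockwise)) -> South
  U (U-turn (180°)) -> North
  L (left (90° counter-clockwise)) -> West
Final: West

Answer: Final heading: West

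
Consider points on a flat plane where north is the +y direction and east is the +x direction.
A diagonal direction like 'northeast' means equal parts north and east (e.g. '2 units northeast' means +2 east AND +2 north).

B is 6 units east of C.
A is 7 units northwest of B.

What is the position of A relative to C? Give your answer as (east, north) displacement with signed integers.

Answer: A is at (east=-1, north=7) relative to C.

Derivation:
Place C at the origin (east=0, north=0).
  B is 6 units east of C: delta (east=+6, north=+0); B at (east=6, north=0).
  A is 7 units northwest of B: delta (east=-7, north=+7); A at (east=-1, north=7).
Therefore A relative to C: (east=-1, north=7).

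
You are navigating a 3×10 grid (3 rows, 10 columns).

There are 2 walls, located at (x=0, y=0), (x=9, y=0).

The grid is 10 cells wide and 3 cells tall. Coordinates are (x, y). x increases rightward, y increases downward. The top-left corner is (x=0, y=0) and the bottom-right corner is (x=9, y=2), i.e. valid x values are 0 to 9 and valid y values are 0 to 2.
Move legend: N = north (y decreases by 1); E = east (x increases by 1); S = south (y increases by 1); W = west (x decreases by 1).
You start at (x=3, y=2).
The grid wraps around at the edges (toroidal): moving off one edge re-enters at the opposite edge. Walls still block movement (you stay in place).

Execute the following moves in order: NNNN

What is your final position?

Start: (x=3, y=2)
  N (north): (x=3, y=2) -> (x=3, y=1)
  N (north): (x=3, y=1) -> (x=3, y=0)
  N (north): (x=3, y=0) -> (x=3, y=2)
  N (north): (x=3, y=2) -> (x=3, y=1)
Final: (x=3, y=1)

Answer: Final position: (x=3, y=1)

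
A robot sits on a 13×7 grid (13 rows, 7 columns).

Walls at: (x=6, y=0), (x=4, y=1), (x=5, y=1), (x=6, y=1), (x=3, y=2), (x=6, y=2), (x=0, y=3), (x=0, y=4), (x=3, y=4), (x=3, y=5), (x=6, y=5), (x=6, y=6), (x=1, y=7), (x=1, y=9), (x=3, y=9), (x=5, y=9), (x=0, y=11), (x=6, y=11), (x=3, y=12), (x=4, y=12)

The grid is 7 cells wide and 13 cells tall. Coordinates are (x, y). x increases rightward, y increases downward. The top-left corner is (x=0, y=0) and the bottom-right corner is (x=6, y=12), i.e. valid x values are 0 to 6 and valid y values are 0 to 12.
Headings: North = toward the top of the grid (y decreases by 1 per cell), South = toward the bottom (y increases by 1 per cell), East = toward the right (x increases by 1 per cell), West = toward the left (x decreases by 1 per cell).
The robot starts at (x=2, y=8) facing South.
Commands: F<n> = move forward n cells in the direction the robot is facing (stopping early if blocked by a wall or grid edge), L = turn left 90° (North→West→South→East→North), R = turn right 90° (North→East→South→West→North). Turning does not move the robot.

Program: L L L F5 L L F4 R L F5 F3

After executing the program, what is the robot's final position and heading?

Start: (x=2, y=8), facing South
  L: turn left, now facing East
  L: turn left, now facing North
  L: turn left, now facing West
  F5: move forward 2/5 (blocked), now at (x=0, y=8)
  L: turn left, now facing South
  L: turn left, now facing East
  F4: move forward 4, now at (x=4, y=8)
  R: turn right, now facing South
  L: turn left, now facing East
  F5: move forward 2/5 (blocked), now at (x=6, y=8)
  F3: move forward 0/3 (blocked), now at (x=6, y=8)
Final: (x=6, y=8), facing East

Answer: Final position: (x=6, y=8), facing East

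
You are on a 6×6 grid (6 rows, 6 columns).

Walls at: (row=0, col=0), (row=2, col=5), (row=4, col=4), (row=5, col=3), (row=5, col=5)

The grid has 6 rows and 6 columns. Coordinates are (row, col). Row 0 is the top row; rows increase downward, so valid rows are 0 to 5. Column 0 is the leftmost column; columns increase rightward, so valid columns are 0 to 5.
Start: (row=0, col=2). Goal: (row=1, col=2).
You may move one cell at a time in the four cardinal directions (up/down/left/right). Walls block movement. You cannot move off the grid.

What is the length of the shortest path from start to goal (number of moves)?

Answer: Shortest path length: 1

Derivation:
BFS from (row=0, col=2) until reaching (row=1, col=2):
  Distance 0: (row=0, col=2)
  Distance 1: (row=0, col=1), (row=0, col=3), (row=1, col=2)  <- goal reached here
One shortest path (1 moves): (row=0, col=2) -> (row=1, col=2)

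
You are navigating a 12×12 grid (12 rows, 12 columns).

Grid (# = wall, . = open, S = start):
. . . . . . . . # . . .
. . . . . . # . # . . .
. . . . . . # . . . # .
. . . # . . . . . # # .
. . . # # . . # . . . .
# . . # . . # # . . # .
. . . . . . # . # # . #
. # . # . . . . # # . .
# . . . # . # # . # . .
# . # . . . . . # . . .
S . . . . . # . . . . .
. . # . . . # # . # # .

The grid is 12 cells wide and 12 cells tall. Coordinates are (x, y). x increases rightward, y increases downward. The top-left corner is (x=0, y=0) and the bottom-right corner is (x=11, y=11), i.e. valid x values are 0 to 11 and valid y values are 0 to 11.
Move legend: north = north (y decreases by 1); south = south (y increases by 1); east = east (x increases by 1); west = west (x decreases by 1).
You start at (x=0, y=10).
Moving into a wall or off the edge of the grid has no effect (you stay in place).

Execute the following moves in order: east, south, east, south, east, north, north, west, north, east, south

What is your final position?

Answer: Final position: (x=2, y=8)

Derivation:
Start: (x=0, y=10)
  east (east): (x=0, y=10) -> (x=1, y=10)
  south (south): (x=1, y=10) -> (x=1, y=11)
  east (east): blocked, stay at (x=1, y=11)
  south (south): blocked, stay at (x=1, y=11)
  east (east): blocked, stay at (x=1, y=11)
  north (north): (x=1, y=11) -> (x=1, y=10)
  north (north): (x=1, y=10) -> (x=1, y=9)
  west (west): blocked, stay at (x=1, y=9)
  north (north): (x=1, y=9) -> (x=1, y=8)
  east (east): (x=1, y=8) -> (x=2, y=8)
  south (south): blocked, stay at (x=2, y=8)
Final: (x=2, y=8)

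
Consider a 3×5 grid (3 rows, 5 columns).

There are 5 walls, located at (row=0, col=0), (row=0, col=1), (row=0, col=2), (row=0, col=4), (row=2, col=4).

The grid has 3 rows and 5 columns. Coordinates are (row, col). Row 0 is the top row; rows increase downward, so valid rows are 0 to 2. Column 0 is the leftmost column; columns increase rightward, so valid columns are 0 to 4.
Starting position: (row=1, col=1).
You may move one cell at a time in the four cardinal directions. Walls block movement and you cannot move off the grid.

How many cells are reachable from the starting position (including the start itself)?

BFS flood-fill from (row=1, col=1):
  Distance 0: (row=1, col=1)
  Distance 1: (row=1, col=0), (row=1, col=2), (row=2, col=1)
  Distance 2: (row=1, col=3), (row=2, col=0), (row=2, col=2)
  Distance 3: (row=0, col=3), (row=1, col=4), (row=2, col=3)
Total reachable: 10 (grid has 10 open cells total)

Answer: Reachable cells: 10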